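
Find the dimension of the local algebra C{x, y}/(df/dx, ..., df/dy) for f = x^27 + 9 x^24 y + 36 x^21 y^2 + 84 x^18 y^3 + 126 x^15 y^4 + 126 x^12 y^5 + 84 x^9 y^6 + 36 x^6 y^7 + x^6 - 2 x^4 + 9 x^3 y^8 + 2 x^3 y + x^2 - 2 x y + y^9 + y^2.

8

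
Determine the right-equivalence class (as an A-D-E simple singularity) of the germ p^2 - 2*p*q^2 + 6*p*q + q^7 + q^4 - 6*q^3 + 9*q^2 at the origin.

A6

The Hessian of f at 0 is [[2, 6], [6, 18]] with rank 1, so corank 1. A Groebner basis of the Jacobian ideal J(f) in C{p,q} is {p^3 + 9*p^2*q + 27*p^2 + 108*p*q + 81*p + 243*q, -p + q^2 - 3*q}; counting standard monomials gives mu = 6. Corank 1: A-series; mu = 6 gives A_6.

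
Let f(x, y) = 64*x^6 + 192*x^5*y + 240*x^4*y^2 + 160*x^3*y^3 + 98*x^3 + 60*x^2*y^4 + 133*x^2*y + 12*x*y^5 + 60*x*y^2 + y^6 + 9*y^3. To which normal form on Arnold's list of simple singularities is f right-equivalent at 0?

D_{7}

The Hessian of f at 0 is [[0, 0], [0, 0]] with rank 0, so corank 2. A Groebner basis of the Jacobian ideal J(f) in C{x,y} is {-117649*x*y/12 + y^5 - 16807*y^2/4, x*y^2 + 3*y^3/7, x^2 + 13*x*y/14 + 3*y^2/14}; counting standard monomials gives mu = 7. Corank 2; j^3 = (2*x + y)*(7*x + 3*y)^2 has shape L^2 M (L != M), so D-series; mu = 7 gives D_7.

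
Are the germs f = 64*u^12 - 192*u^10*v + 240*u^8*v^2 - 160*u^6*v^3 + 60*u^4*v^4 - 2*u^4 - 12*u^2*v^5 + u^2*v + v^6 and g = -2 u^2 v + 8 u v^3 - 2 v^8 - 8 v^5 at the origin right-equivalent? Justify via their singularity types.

No.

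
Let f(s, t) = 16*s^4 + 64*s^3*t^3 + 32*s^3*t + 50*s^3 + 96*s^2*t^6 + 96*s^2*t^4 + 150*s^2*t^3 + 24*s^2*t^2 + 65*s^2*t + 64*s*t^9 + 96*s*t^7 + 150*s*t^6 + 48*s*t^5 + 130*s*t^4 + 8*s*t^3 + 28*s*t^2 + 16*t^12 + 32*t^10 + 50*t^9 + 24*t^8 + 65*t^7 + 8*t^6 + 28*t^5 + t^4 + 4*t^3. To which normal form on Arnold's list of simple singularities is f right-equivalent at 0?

The Hessian of f at 0 has rank 0. Corank 2; j^3 = (2*s + t)*(5*s + 2*t)^2 has shape L^2 M (L != M), so D-series; mu = 5 gives D_5.

D5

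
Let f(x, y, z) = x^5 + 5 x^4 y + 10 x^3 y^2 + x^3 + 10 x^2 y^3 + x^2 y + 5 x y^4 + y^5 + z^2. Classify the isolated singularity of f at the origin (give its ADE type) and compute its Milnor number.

Type D_6, Milnor number mu = 6.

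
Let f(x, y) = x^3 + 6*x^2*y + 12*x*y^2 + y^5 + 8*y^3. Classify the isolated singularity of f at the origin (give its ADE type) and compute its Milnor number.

Type E_{8}, Milnor number mu = 8.

The Hessian of f at 0 has rank 0. Corank 2; j^3 = (x + 2*y)^3 is a perfect cube, so E-series; the 5-jet and mu = 8 give E_8.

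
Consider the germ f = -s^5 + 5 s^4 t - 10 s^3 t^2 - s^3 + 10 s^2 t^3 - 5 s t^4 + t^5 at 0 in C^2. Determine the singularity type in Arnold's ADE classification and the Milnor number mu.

The Hessian of f at 0 is [[0, 0], [0, 0]] with rank 0, so corank 2. A Groebner basis of the Jacobian ideal J(f) in C{s,t} is {t^5, s*t^3 - t^4/4, s^2}; counting standard monomials gives mu = 8. Corank 2; j^3 = -s^3 is a perfect cube, so E-series; the 5-jet and mu = 8 give E_8.

Type E8, Milnor number mu = 8.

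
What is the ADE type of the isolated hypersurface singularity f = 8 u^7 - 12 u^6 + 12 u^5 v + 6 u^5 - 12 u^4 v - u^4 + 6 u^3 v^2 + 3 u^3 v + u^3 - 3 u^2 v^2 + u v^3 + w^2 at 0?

E7

The Hessian of f at 0 has rank 1. Corank 2; j^3 = u^3 is a perfect cube, so E-series; the 4-jet and mu = 7 give E_7.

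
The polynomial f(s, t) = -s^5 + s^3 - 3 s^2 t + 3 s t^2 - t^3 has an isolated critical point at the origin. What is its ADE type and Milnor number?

The Hessian of f at 0 is [[0, 0], [0, 0]] with rank 0, so corank 2. A Groebner basis of the Jacobian ideal J(f) in C{s,t} is {t^5, s*t^3 - 3*t^4/4, s^2 - 2*s*t + t^2}; counting standard monomials gives mu = 8. Corank 2; j^3 = (s - t)^3 is a perfect cube, so E-series; the 5-jet and mu = 8 give E_8.

Type E_{8}, Milnor number mu = 8.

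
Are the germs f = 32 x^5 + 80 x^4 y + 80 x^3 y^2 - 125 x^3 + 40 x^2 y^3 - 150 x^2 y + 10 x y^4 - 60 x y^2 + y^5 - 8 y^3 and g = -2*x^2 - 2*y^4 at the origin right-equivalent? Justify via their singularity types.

The Hessian of f at 0 is [[0, 0], [0, 0]] with rank 0, so corank 2. A Groebner basis of the Jacobian ideal J(f) in C{x,y} is {y^5, x*y^3 + 17*y^4/40, x^2 + 4*x*y/5 + 4*y^2/25}; counting standard monomials gives mu = 8. Corank 2; j^3 = -(5*x + 2*y)^3 is a perfect cube, so E-series; the 5-jet and mu = 8 give E_8. The Hessian of g at 0 is [[-4, 0], [0, 0]] with rank 1, so corank 1. A Groebner basis of the Jacobian ideal J(g) in C{x,y} is {y^3, x}; counting standard monomials gives mu = 3. Corank 1: A-series; mu = 3 gives A_3. f is E_8 but g is A_3, hence not right-equivalent.

No.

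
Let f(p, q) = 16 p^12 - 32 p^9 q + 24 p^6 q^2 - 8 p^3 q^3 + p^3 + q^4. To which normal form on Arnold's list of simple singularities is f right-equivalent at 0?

E_6

The Hessian of f at 0 has rank 0. Corank 2; j^3 = p^3 is a perfect cube, so E-series; the 4-jet and mu = 6 give E_6.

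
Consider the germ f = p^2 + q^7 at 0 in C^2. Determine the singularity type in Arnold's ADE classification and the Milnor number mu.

Type A_{6}, Milnor number mu = 6.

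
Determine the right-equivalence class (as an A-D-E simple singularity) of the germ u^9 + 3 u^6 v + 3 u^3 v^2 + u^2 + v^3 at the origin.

A_{2}

The Hessian of f at 0 is [[2, 0], [0, 0]] with rank 1, so corank 1. A Groebner basis of the Jacobian ideal J(f) in C{u,v} is {v^2, u}; counting standard monomials gives mu = 2. Corank 1: A-series; mu = 2 gives A_2.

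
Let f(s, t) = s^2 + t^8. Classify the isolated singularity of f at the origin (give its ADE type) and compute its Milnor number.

Type A7, Milnor number mu = 7.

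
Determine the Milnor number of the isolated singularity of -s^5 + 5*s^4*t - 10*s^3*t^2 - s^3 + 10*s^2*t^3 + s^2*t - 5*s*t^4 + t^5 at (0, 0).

6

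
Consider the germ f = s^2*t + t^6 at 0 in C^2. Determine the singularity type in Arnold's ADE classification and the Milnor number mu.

Type D7, Milnor number mu = 7.

The Hessian of f at 0 has rank 0. Corank 2; j^3 = s^2*t has shape L^2 M (L != M), so D-series; mu = 7 gives D_7.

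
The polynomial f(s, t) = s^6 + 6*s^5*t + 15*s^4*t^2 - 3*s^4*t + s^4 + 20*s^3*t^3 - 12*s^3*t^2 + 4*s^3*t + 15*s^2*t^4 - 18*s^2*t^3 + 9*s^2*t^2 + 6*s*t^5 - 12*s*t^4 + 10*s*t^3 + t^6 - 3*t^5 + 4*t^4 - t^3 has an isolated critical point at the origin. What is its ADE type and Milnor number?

The Hessian of f at 0 is [[0, 0], [0, 0]] with rank 0, so corank 2. A Groebner basis of the Jacobian ideal J(f) in C{s,t} is {s^3 + 3*t^2/2, s^2*t - t^2/2, s*t^2, t^3}; counting standard monomials gives mu = 6. Corank 2; j^3 = -t^3 is a perfect cube, so E-series; the 4-jet and mu = 6 give E_6.

Type E6, Milnor number mu = 6.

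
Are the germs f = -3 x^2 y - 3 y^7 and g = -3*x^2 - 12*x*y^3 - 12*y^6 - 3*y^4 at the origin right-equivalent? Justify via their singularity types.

No.

The Hessian of f at 0 has rank 0. Corank 2; j^3 = -3*x^2*y has shape L^2 M (L != M), so D-series; mu = 8 gives D_8. The Hessian of g at 0 has rank 1. Corank 1: A-series; mu = 3 gives A_3. f is D_8 but g is A_3, hence not right-equivalent.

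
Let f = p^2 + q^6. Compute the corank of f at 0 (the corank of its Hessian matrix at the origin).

1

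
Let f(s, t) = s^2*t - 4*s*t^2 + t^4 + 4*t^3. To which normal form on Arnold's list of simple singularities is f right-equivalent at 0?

D_{5}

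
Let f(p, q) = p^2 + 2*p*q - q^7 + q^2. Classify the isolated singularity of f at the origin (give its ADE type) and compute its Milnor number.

The Hessian of f at 0 is [[2, 2], [2, 2]] with rank 1, so corank 1. A Groebner basis of the Jacobian ideal J(f) in C{p,q} is {q^6, p + q}; counting standard monomials gives mu = 6. Corank 1: A-series; mu = 6 gives A_6.

Type A6, Milnor number mu = 6.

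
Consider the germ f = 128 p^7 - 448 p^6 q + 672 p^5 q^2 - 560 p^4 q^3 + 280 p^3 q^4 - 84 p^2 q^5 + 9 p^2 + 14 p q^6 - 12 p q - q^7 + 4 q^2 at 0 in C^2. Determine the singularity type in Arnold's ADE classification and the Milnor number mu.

Type A6, Milnor number mu = 6.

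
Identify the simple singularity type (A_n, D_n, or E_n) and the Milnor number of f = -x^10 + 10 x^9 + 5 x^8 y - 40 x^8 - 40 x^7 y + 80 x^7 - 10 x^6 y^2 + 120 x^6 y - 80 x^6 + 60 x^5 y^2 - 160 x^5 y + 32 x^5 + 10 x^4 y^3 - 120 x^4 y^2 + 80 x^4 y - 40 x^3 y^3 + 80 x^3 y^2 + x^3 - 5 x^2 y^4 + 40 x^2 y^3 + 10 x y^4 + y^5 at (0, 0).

Type E8, Milnor number mu = 8.

The Hessian of f at 0 has rank 0. Corank 2; j^3 = x^3 is a perfect cube, so E-series; the 5-jet and mu = 8 give E_8.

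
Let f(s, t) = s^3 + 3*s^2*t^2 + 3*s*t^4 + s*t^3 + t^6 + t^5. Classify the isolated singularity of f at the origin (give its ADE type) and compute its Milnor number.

Type E7, Milnor number mu = 7.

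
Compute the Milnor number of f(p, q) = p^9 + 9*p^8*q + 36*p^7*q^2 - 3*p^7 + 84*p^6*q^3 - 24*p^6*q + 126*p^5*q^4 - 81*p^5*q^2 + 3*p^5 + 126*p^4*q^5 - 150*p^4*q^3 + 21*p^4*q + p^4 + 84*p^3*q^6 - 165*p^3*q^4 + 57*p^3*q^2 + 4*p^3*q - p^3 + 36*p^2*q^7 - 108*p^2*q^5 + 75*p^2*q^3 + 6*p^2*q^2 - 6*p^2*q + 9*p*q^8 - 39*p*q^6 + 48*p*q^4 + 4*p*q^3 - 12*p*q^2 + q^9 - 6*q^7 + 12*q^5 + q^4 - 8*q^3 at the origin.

The Hessian of f at 0 has rank 0. Corank 2; j^3 = -(p + 2*q)^3 is a perfect cube, so E-series; the 4-jet and mu = 6 give E_6.

6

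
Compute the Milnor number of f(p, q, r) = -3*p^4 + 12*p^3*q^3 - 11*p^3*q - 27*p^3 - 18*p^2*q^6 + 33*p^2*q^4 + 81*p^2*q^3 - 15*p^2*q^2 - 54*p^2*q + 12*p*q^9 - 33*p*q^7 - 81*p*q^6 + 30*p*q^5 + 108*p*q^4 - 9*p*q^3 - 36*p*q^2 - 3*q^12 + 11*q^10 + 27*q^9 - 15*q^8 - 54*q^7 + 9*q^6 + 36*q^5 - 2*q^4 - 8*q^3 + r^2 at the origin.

7

The Hessian of f at 0 is [[0, 0, 0], [0, 0, 0], [0, 0, 2]] with rank 1, so corank 2. A Groebner basis of the Jacobian ideal J(f) in C{p,q,r} is {19683*p^2 + 26244*p*q + q^4 + 27*q^3 + 8748*q^2, p^3 + 270*p^2 + 360*p*q + 2*q^3/3 + 120*q^2, p^2*q - 243*p^2 - 324*p*q - 7*q^3/9 - 108*q^2, 162*p^2 + p*q^2 + 216*p*q + 8*q^3/9 + 72*q^2, r}; counting standard monomials gives mu = 7. Corank 2; j^3 = -(3*p + 2*q)^3 is a perfect cube, so E-series; the 4-jet and mu = 7 give E_7.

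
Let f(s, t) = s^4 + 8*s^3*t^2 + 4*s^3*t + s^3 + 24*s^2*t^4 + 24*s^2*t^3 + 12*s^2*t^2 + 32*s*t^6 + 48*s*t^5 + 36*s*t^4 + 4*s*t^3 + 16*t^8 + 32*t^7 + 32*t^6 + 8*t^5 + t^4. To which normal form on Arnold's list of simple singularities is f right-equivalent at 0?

The Hessian of f at 0 has rank 0. Corank 2; j^3 = s^3 is a perfect cube, so E-series; the 4-jet and mu = 6 give E_6.

E6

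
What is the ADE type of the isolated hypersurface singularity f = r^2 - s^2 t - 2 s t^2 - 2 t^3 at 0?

The Hessian of f at 0 is [[0, 0, 0], [0, 0, 0], [0, 0, 2]] with rank 1, so corank 2. A Groebner basis of the Jacobian ideal J(f) in C{s,t,r} is {t^3, s^2 + 2*t^2, s*t + t^2, r}; counting standard monomials gives mu = 4. Corank 2; j^3 = -t*(s^2 + 2*s*t + 2*t^2) splits into three distinct lines over C (the quadratic factor has nonzero discriminant), so D_4.

D_{4}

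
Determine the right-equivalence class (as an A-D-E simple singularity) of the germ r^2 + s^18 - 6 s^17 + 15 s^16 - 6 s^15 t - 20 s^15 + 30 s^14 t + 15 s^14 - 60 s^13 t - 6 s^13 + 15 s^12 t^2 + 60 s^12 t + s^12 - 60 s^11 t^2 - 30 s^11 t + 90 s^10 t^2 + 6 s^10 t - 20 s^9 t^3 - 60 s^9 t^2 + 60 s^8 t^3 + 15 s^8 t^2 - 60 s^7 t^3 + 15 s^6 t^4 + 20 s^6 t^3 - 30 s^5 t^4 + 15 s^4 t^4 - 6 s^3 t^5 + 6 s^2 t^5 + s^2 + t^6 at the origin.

A_5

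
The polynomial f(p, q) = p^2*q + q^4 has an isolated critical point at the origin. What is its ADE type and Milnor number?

The Hessian of f at 0 has rank 0. Corank 2; j^3 = p^2*q has shape L^2 M (L != M), so D-series; mu = 5 gives D_5.

Type D5, Milnor number mu = 5.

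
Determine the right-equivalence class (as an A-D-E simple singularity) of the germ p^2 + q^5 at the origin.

A_{4}

The Hessian of f at 0 has rank 1. Corank 1: A-series; mu = 4 gives A_4.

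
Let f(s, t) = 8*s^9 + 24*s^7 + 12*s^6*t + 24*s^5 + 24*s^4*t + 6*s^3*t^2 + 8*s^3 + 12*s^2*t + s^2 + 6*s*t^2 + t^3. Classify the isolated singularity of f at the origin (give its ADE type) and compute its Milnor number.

The Hessian of f at 0 has rank 1. Corank 1: A-series; mu = 2 gives A_2.

Type A_2, Milnor number mu = 2.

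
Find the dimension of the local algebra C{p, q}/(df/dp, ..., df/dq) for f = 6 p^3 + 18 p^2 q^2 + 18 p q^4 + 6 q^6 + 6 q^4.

6

The Hessian of f at 0 has rank 0. Corank 2; j^3 = 6*p^3 is a perfect cube, so E-series; the 4-jet and mu = 6 give E_6.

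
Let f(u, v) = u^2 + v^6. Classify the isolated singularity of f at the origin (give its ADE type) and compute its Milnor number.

Type A5, Milnor number mu = 5.

The Hessian of f at 0 is [[2, 0], [0, 0]] with rank 1, so corank 1. A Groebner basis of the Jacobian ideal J(f) in C{u,v} is {v^5, u}; counting standard monomials gives mu = 5. Corank 1: A-series; mu = 5 gives A_5.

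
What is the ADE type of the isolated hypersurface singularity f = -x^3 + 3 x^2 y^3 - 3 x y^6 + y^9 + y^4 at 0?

The Hessian of f at 0 has rank 0. Corank 2; j^3 = -x^3 is a perfect cube, so E-series; the 4-jet and mu = 6 give E_6.

E_{6}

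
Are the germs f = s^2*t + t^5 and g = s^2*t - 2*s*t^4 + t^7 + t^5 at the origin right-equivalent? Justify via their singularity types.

Yes.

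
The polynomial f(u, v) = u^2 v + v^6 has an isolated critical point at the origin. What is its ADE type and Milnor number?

Type D_{7}, Milnor number mu = 7.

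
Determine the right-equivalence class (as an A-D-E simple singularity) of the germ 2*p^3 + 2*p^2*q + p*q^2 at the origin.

D_4

The Hessian of f at 0 has rank 0. Corank 2; j^3 = p*(2*p^2 + 2*p*q + q^2) splits into three distinct lines over C (the quadratic factor has nonzero discriminant), so D_4.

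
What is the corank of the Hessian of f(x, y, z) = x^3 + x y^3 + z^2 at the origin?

2

The Hessian at 0 is [[0, 0, 0], [0, 0, 0], [0, 0, 2]] of rank 1; hence corank 2.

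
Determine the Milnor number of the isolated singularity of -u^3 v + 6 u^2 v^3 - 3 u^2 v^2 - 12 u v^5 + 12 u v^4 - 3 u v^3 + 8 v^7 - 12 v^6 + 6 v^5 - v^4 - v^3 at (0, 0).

7

The Hessian of f at 0 has rank 0. Corank 2; j^3 = -v^3 is a perfect cube, so E-series; the 4-jet and mu = 7 give E_7.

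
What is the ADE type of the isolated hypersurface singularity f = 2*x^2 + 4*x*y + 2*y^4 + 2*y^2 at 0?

A_{3}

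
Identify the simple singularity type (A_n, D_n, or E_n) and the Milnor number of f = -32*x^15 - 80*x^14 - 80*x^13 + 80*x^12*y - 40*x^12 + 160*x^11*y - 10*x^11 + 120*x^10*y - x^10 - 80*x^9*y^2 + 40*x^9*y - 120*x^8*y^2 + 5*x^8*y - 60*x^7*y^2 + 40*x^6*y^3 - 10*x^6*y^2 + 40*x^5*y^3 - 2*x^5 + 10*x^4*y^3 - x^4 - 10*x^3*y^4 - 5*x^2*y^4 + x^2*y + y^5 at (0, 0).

The Hessian of f at 0 has rank 0. Corank 2; j^3 = x^2*y has shape L^2 M (L != M), so D-series; mu = 6 gives D_6.

Type D6, Milnor number mu = 6.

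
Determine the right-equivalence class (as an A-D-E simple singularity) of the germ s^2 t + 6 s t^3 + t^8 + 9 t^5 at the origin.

D9

The Hessian of f at 0 has rank 0. Corank 2; j^3 = s^2*t has shape L^2 M (L != M), so D-series; mu = 9 gives D_9.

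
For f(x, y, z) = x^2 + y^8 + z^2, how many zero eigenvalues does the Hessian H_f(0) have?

The Hessian at 0 is [[2, 0, 0], [0, 0, 0], [0, 0, 2]] of rank 2; hence corank 1.

1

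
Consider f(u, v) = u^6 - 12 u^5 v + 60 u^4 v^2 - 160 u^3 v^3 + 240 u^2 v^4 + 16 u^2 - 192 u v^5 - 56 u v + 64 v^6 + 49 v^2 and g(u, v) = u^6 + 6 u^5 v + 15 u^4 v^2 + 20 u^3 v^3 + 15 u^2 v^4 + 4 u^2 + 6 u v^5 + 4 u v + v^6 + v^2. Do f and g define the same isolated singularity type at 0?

Yes.

The Hessian of f at 0 is [[32, -56], [-56, 98]] with rank 1, so corank 1. A Groebner basis of the Jacobian ideal J(f) in C{u,v} is {v^5, u - 7*v/4}; counting standard monomials gives mu = 5. Corank 1: A-series; mu = 5 gives A_5. The Hessian of g at 0 is [[8, 4], [4, 2]] with rank 1, so corank 1. A Groebner basis of the Jacobian ideal J(g) in C{u,v} is {v^5, u + v/2}; counting standard monomials gives mu = 5. Corank 1: A-series; mu = 5 gives A_5. Both have type A_5, hence right-equivalent.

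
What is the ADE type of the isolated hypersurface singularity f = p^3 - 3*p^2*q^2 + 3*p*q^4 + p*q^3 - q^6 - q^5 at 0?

E7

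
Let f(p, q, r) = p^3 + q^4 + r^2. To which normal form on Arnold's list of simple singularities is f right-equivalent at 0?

The Hessian of f at 0 has rank 1. Corank 2; j^3 = p^3 is a perfect cube, so E-series; the 4-jet and mu = 6 give E_6.

E6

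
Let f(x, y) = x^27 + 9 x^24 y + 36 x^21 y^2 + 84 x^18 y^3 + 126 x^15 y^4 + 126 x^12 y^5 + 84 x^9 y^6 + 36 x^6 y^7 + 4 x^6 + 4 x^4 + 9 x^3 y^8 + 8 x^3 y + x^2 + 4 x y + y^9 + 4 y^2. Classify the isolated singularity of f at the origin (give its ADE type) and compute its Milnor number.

Type A_{8}, Milnor number mu = 8.

The Hessian of f at 0 has rank 1. Corank 1: A-series; mu = 8 gives A_8.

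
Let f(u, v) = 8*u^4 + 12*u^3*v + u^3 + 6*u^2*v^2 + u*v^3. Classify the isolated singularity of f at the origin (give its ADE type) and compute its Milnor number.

Type E7, Milnor number mu = 7.

The Hessian of f at 0 is [[0, 0], [0, 0]] with rank 0, so corank 2. A Groebner basis of the Jacobian ideal J(f) in C{u,v} is {3*u^2/4 + v^4 + v^3/4, u^3, u^2*v - u^2/4 - v^3/12, u^2 + u*v^2 + v^3/3}; counting standard monomials gives mu = 7. Corank 2; j^3 = u^3 is a perfect cube, so E-series; the 4-jet and mu = 7 give E_7.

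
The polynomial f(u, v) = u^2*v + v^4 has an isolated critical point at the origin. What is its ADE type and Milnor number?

Type D_5, Milnor number mu = 5.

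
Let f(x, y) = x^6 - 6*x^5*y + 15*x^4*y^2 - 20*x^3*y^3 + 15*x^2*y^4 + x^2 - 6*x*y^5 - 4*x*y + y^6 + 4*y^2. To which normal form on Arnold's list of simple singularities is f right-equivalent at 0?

The Hessian of f at 0 is [[2, -4], [-4, 8]] with rank 1, so corank 1. A Groebner basis of the Jacobian ideal J(f) in C{x,y} is {y^5, x - 2*y}; counting standard monomials gives mu = 5. Corank 1: A-series; mu = 5 gives A_5.

A_5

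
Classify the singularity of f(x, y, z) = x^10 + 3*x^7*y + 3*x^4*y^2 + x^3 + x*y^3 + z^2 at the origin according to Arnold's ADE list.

E_{7}

The Hessian of f at 0 is [[0, 0, 0], [0, 0, 0], [0, 0, 2]] with rank 1, so corank 2. A Groebner basis of the Jacobian ideal J(f) in C{x,y,z} is {x^3, x*y^2, 3*x^2 + y^3, z}; counting standard monomials gives mu = 7. Corank 2; j^3 = x^3 is a perfect cube, so E-series; the 4-jet and mu = 7 give E_7.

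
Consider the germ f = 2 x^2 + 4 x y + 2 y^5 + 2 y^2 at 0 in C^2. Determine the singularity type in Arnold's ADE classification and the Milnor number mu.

The Hessian of f at 0 is [[4, 4], [4, 4]] with rank 1, so corank 1. A Groebner basis of the Jacobian ideal J(f) in C{x,y} is {y^4, x + y}; counting standard monomials gives mu = 4. Corank 1: A-series; mu = 4 gives A_4.

Type A_{4}, Milnor number mu = 4.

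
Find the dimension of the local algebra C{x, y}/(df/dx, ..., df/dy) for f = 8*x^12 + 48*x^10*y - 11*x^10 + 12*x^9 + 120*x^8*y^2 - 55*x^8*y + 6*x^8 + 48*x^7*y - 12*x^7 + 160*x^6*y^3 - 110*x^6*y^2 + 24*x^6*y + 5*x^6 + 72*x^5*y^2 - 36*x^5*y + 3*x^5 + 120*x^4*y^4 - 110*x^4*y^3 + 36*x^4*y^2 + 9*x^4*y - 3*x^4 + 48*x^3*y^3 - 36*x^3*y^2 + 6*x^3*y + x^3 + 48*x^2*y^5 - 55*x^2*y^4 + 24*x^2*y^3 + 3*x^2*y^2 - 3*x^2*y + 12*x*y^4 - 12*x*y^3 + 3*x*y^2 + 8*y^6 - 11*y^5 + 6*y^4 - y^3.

8

The Hessian of f at 0 has rank 0. Corank 2; j^3 = (x - y)^3 is a perfect cube, so E-series; the 5-jet and mu = 8 give E_8.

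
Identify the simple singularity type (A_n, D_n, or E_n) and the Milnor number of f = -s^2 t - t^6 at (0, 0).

Type D_7, Milnor number mu = 7.

The Hessian of f at 0 is [[0, 0], [0, 0]] with rank 0, so corank 2. A Groebner basis of the Jacobian ideal J(f) in C{s,t} is {s^2/6 + t^5, s^3, s*t}; counting standard monomials gives mu = 7. Corank 2; j^3 = -s^2*t has shape L^2 M (L != M), so D-series; mu = 7 gives D_7.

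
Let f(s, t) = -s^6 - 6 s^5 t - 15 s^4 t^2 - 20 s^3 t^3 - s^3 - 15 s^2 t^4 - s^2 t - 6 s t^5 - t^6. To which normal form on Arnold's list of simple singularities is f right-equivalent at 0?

The Hessian of f at 0 is [[0, 0], [0, 0]] with rank 0, so corank 2. A Groebner basis of the Jacobian ideal J(f) in C{s,t} is {-s*t/6 + t^5, s*t^2, s^2 + s*t}; counting standard monomials gives mu = 7. Corank 2; j^3 = -s^2*(s + t) has shape L^2 M (L != M), so D-series; mu = 7 gives D_7.

D_7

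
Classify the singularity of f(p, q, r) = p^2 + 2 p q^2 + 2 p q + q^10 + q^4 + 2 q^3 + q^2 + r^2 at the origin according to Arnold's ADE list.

The Hessian of f at 0 is [[2, 2, 0], [2, 2, 0], [0, 0, 2]] with rank 2, so corank 1. A Groebner basis of the Jacobian ideal J(f) in C{p,q,r} is {p^5 + 10*p^4 + 30*p^3*q - 35*p^3 - 54*p^2*q + 23*p^2 + 27*p*q - 4*p - 4*q, p^4*q - 4*p^4 - 10*p^3*q + 10*p^3 + 15*p^2*q - 6*p^2 - 7*p*q + p + q, p + q^2 + q, r}; counting standard monomials gives mu = 9. Corank 1: A-series; mu = 9 gives A_9.

A_9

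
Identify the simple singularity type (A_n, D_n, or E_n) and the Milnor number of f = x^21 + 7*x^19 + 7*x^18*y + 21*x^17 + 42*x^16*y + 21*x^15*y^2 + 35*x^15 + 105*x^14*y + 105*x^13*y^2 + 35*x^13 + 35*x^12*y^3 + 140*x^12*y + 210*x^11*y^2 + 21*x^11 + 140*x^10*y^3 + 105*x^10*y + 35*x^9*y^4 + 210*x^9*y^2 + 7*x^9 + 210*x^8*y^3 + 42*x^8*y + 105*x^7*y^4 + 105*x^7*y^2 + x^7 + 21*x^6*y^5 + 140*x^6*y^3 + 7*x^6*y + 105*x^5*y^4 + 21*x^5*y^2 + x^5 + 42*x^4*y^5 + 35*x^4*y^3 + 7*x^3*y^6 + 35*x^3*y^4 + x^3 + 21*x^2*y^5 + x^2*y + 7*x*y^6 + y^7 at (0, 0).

Type D_{8}, Milnor number mu = 8.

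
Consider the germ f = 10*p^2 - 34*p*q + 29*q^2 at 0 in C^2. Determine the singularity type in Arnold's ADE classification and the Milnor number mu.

The Hessian of f at 0 is [[20, -34], [-34, 58]] with rank 2, so corank 0. A Groebner basis of the Jacobian ideal J(f) in C{p,q} is {p, q}; counting standard monomials gives mu = 1. Corank 0: nondegenerate Morse point, so A_1.

Type A1, Milnor number mu = 1.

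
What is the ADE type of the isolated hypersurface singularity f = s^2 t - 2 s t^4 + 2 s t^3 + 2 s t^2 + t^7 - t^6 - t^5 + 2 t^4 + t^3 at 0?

D_7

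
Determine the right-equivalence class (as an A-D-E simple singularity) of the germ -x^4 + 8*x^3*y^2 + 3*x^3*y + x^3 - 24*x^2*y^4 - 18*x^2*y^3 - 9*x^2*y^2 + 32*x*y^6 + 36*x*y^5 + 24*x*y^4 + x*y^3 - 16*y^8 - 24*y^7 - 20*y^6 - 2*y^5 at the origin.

E7

The Hessian of f at 0 is [[0, 0], [0, 0]] with rank 0, so corank 2. A Groebner basis of the Jacobian ideal J(f) in C{x,y} is {-x^2 + y^4 - y^3/3, x^3, x^2*y + x^2/3 + y^3/9, -4*x^2/3 + x*y^2 - 4*y^3/9}; counting standard monomials gives mu = 7. Corank 2; j^3 = x^3 is a perfect cube, so E-series; the 4-jet and mu = 7 give E_7.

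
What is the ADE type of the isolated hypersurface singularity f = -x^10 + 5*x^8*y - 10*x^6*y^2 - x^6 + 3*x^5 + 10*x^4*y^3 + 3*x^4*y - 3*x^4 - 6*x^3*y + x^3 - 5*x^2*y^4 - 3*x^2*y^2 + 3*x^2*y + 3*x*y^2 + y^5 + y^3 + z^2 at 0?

E8

The Hessian of f at 0 has rank 1. Corank 2; j^3 = (x + y)^3 is a perfect cube, so E-series; the 5-jet and mu = 8 give E_8.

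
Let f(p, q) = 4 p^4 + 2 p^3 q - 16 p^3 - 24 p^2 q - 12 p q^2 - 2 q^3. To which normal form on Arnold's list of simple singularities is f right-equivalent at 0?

The Hessian of f at 0 has rank 0. Corank 2; j^3 = -2*(2*p + q)^3 is a perfect cube, so E-series; the 4-jet and mu = 7 give E_7.

E_{7}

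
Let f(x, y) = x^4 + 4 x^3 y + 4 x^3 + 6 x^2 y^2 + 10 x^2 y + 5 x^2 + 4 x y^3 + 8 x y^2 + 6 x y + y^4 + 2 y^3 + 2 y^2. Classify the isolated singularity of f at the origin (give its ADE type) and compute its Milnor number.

The Hessian of f at 0 has rank 2. Corank 0: nondegenerate Morse point, so A_1.

Type A_{1}, Milnor number mu = 1.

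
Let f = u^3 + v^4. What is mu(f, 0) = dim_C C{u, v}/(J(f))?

6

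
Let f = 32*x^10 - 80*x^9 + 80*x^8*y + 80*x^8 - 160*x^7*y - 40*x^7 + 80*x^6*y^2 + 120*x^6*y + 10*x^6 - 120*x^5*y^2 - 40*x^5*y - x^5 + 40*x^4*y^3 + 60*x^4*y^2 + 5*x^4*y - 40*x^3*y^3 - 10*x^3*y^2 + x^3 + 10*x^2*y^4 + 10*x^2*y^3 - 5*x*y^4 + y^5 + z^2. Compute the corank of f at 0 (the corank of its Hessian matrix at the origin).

2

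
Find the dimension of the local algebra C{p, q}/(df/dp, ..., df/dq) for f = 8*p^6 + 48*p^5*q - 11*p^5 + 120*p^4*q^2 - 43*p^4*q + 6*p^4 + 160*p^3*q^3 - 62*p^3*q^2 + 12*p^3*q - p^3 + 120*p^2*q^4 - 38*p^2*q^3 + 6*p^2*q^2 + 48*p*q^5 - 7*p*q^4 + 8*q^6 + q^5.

The Hessian of f at 0 has rank 0. Corank 2; j^3 = -p^3 is a perfect cube, so E-series; the 5-jet and mu = 8 give E_8.

8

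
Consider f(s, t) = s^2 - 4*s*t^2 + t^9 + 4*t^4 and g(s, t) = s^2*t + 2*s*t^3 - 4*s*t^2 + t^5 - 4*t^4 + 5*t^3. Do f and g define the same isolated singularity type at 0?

The Hessian of f at 0 is [[2, 0], [0, 0]] with rank 1, so corank 1. A Groebner basis of the Jacobian ideal J(f) in C{s,t} is {s^4, -s/2 + t^2}; counting standard monomials gives mu = 8. Corank 1: A-series; mu = 8 gives A_8. The Hessian of g at 0 is [[0, 0], [0, 0]] with rank 0, so corank 2. A Groebner basis of the Jacobian ideal J(g) in C{s,t} is {t^3, s^2 - t^2, s*t - 2*t^2}; counting standard monomials gives mu = 4. Corank 2; j^3 = t*(s^2 - 4*s*t + 5*t^2) splits into three distinct lines over C (the quadratic factor has nonzero discriminant), so D_4. f is A_8 but g is D_4, hence not right-equivalent.

No.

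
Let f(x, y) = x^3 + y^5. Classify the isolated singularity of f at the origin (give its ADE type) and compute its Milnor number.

Type E8, Milnor number mu = 8.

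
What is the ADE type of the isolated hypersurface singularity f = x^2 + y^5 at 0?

The Hessian of f at 0 is [[2, 0], [0, 0]] with rank 1, so corank 1. A Groebner basis of the Jacobian ideal J(f) in C{x,y} is {y^4, x}; counting standard monomials gives mu = 4. Corank 1: A-series; mu = 4 gives A_4.

A_{4}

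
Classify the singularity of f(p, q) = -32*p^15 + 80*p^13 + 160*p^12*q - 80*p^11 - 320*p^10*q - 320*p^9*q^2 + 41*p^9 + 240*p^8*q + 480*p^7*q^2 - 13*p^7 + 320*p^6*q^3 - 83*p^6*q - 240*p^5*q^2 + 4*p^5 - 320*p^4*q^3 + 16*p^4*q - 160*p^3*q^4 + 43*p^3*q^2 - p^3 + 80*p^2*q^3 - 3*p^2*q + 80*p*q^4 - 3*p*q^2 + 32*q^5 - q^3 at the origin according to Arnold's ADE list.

The Hessian of f at 0 has rank 0. Corank 2; j^3 = -(p + q)^3 is a perfect cube, so E-series; the 5-jet and mu = 8 give E_8.

E8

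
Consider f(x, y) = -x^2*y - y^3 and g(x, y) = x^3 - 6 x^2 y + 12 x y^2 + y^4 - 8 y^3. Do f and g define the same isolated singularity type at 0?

No.

The Hessian of f at 0 has rank 0. Corank 2; j^3 = -y*(x^2 + y^2) splits into three distinct lines over C (the quadratic factor has nonzero discriminant), so D_4. The Hessian of g at 0 has rank 0. Corank 2; j^3 = (x - 2*y)^3 is a perfect cube, so E-series; the 4-jet and mu = 6 give E_6. f is D_4 but g is E_6, hence not right-equivalent.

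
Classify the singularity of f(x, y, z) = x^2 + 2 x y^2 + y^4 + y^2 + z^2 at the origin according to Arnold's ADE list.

A1

The Hessian of f at 0 has rank 3. Corank 0: nondegenerate Morse point, so A_1.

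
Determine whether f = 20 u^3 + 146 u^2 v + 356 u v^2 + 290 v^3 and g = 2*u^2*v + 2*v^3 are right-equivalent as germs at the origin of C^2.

The Hessian of f at 0 is [[0, 0], [0, 0]] with rank 0, so corank 2. A Groebner basis of the Jacobian ideal J(f) in C{u,v} is {v^3, u^2 - 71*v^2/11, u*v + 28*v^2/11}; counting standard monomials gives mu = 4. Corank 2; j^3 = 2*(2*u + 5*v)*(5*u^2 + 24*u*v + 29*v^2) splits into three distinct lines over C (the quadratic factor has nonzero discriminant), so D_4. The Hessian of g at 0 is [[0, 0], [0, 0]] with rank 0, so corank 2. A Groebner basis of the Jacobian ideal J(g) in C{u,v} is {v^3, u^2 + 3*v^2, u*v}; counting standard monomials gives mu = 4. Corank 2; j^3 = 2*v*(u^2 + v^2) splits into three distinct lines over C (the quadratic factor has nonzero discriminant), so D_4. Both have type D_4, hence right-equivalent.

Yes.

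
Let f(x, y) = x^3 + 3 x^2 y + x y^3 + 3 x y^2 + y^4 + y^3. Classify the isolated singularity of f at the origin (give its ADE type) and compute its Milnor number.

The Hessian of f at 0 is [[0, 0], [0, 0]] with rank 0, so corank 2. A Groebner basis of the Jacobian ideal J(f) in C{x,y} is {x^3 + 3*x^2*y + 6*x^2 + 12*x*y + 6*y^2, -3*x^2 + x*y^2 - 6*x*y - 3*y^2, 3*x^2 + 6*x*y + y^3 + 3*y^2}; counting standard monomials gives mu = 7. Corank 2; j^3 = (x + y)^3 is a perfect cube, so E-series; the 4-jet and mu = 7 give E_7.

Type E_7, Milnor number mu = 7.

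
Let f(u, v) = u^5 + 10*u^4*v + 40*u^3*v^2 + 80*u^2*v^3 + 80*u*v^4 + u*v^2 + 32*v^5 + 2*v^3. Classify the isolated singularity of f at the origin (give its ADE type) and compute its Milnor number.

Type D_{6}, Milnor number mu = 6.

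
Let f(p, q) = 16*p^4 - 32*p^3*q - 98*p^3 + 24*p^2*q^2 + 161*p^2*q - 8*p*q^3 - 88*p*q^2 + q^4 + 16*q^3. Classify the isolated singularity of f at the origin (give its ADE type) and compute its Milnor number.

Type D_5, Milnor number mu = 5.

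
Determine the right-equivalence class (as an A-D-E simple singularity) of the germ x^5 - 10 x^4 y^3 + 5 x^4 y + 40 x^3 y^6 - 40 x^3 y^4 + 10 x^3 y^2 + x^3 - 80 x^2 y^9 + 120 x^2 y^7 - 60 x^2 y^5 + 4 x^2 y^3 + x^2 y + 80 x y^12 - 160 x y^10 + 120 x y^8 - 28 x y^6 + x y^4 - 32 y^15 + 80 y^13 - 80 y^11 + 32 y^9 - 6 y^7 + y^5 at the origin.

The Hessian of f at 0 is [[0, 0], [0, 0]] with rank 0, so corank 2. A Groebner basis of the Jacobian ideal J(f) in C{x,y} is {-x*y/7 + y^4, x*y^2, x^2 + 5*x*y/7}; counting standard monomials gives mu = 6. Corank 2; j^3 = x^2*(x + y) has shape L^2 M (L != M), so D-series; mu = 6 gives D_6.

D_6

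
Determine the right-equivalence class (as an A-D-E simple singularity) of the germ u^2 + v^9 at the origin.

A_8

The Hessian of f at 0 has rank 1. Corank 1: A-series; mu = 8 gives A_8.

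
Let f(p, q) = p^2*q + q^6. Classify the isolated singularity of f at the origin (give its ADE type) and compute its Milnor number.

Type D7, Milnor number mu = 7.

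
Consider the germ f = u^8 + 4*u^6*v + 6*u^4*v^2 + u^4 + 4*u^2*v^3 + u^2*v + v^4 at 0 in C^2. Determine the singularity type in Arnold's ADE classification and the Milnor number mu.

Type D_5, Milnor number mu = 5.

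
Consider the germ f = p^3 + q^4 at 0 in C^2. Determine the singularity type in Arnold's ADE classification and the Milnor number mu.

Type E_{6}, Milnor number mu = 6.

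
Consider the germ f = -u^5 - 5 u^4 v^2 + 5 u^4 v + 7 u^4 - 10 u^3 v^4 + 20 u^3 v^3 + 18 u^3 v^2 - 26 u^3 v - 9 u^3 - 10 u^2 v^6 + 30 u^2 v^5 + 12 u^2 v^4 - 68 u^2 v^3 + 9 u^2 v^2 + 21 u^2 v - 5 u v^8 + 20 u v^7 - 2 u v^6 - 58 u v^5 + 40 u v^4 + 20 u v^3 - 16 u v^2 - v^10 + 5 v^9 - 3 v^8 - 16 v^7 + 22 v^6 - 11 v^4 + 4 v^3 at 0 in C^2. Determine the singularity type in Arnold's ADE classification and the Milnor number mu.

Type D_{5}, Milnor number mu = 5.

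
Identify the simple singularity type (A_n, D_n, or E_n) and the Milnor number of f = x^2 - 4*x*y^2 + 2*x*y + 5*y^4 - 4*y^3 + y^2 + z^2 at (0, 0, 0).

The Hessian of f at 0 is [[2, 2, 0], [2, 2, 0], [0, 0, 2]] with rank 2, so corank 1. A Groebner basis of the Jacobian ideal J(f) in C{x,y,z} is {x^2 - x/2 - y/2, x*y + x/2 + y/2, -x/2 + y^2 - y/2, z}; counting standard monomials gives mu = 3. Corank 1: A-series; mu = 3 gives A_3.

Type A_{3}, Milnor number mu = 3.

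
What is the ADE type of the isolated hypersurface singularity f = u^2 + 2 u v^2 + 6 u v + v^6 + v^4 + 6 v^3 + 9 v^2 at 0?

A5

The Hessian of f at 0 has rank 1. Corank 1: A-series; mu = 5 gives A_5.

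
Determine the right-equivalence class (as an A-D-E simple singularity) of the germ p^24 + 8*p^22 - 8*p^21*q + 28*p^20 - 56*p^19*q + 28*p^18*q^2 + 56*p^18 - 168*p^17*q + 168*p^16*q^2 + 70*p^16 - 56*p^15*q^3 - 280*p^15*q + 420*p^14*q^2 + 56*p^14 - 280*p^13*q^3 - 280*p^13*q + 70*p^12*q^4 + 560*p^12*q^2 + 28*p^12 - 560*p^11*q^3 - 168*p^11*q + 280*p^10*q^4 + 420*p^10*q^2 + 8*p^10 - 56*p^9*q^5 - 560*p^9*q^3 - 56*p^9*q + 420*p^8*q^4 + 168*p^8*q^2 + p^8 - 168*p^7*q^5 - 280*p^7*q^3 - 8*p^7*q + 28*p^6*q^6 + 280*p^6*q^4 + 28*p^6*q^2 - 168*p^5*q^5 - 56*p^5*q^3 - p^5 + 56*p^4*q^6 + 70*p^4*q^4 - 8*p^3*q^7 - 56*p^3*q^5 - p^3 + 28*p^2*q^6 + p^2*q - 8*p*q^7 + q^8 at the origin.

D_9

The Hessian of f at 0 has rank 0. Corank 2; j^3 = -p^2*(p - q) has shape L^2 M (L != M), so D-series; mu = 9 gives D_9.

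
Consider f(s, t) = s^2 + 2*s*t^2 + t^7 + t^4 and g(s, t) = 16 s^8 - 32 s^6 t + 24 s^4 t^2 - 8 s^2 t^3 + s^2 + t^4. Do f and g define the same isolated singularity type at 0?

No.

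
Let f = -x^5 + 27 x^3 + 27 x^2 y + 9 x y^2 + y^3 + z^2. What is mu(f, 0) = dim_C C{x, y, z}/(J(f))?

The Hessian of f at 0 is [[0, 0, 0], [0, 0, 0], [0, 0, 2]] with rank 1, so corank 2. A Groebner basis of the Jacobian ideal J(f) in C{x,y,z} is {y^5, x*y^3 + y^4/4, x^2 + 2*x*y/3 + y^2/9, z}; counting standard monomials gives mu = 8. Corank 2; j^3 = (3*x + y)^3 is a perfect cube, so E-series; the 5-jet and mu = 8 give E_8.

8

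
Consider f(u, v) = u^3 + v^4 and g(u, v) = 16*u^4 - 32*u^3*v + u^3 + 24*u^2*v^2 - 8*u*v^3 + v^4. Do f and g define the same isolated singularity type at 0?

Yes.

The Hessian of f at 0 is [[0, 0], [0, 0]] with rank 0, so corank 2. A Groebner basis of the Jacobian ideal J(f) in C{u,v} is {v^3, u^2}; counting standard monomials gives mu = 6. Corank 2; j^3 = u^3 is a perfect cube, so E-series; the 4-jet and mu = 6 give E_6. The Hessian of g at 0 is [[0, 0], [0, 0]] with rank 0, so corank 2. A Groebner basis of the Jacobian ideal J(g) in C{u,v} is {v^4, u*v^2 - v^3/6, u^2}; counting standard monomials gives mu = 6. Corank 2; j^3 = u^3 is a perfect cube, so E-series; the 4-jet and mu = 6 give E_6. Both have type E_6, hence right-equivalent.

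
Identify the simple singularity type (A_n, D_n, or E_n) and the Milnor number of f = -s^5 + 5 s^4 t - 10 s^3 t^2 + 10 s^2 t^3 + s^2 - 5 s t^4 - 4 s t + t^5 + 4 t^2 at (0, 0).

Type A_4, Milnor number mu = 4.

The Hessian of f at 0 has rank 1. Corank 1: A-series; mu = 4 gives A_4.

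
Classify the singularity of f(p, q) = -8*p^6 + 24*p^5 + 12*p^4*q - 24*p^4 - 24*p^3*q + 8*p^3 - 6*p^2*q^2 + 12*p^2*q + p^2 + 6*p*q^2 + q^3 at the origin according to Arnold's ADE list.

A_{2}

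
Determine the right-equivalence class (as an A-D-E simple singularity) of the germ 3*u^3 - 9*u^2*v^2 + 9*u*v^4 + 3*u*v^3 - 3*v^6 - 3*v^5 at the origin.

E7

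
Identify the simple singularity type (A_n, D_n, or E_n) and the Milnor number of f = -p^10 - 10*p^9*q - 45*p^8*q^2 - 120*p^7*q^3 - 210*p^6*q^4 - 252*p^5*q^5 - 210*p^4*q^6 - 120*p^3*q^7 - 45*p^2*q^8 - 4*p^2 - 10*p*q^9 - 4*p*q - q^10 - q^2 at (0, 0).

Type A_9, Milnor number mu = 9.

The Hessian of f at 0 is [[-8, -4], [-4, -2]] with rank 1, so corank 1. A Groebner basis of the Jacobian ideal J(f) in C{p,q} is {q^9, p + q/2}; counting standard monomials gives mu = 9. Corank 1: A-series; mu = 9 gives A_9.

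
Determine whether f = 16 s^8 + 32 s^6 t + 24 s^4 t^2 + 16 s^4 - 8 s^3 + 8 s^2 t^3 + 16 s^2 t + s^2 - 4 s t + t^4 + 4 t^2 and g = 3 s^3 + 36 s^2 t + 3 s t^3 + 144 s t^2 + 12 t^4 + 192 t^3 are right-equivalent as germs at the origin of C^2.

The Hessian of f at 0 is [[2, -4], [-4, 8]] with rank 1, so corank 1. A Groebner basis of the Jacobian ideal J(f) in C{s,t} is {s^2 - s/4 + t/2, s*t - s/8 + t/4, -s/16 + t^2 + t/8}; counting standard monomials gives mu = 3. Corank 1: A-series; mu = 3 gives A_3. The Hessian of g at 0 is [[0, 0], [0, 0]] with rank 0, so corank 2. A Groebner basis of the Jacobian ideal J(g) in C{s,t} is {s^3 + 12*s^2*t + 384*s^2 + 3072*s*t + 6144*t^2, -12*s^2 + s*t^2 - 96*s*t - 192*t^2, 3*s^2 + 24*s*t + t^3 + 48*t^2}; counting standard monomials gives mu = 7. Corank 2; j^3 = 3*(s + 4*t)^3 is a perfect cube, so E-series; the 4-jet and mu = 7 give E_7. f is A_3 but g is E_7, hence not right-equivalent.

No.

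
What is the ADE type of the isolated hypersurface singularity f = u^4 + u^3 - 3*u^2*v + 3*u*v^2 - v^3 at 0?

E_{6}

The Hessian of f at 0 is [[0, 0], [0, 0]] with rank 0, so corank 2. A Groebner basis of the Jacobian ideal J(f) in C{u,v} is {v^4, u*v^2 - 2*v^3/3, u^2 - 2*u*v + v^2}; counting standard monomials gives mu = 6. Corank 2; j^3 = (u - v)^3 is a perfect cube, so E-series; the 4-jet and mu = 6 give E_6.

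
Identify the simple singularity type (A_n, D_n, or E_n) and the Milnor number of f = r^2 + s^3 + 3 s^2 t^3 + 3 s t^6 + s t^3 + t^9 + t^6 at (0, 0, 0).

Type E7, Milnor number mu = 7.

The Hessian of f at 0 has rank 1. Corank 2; j^3 = s^3 is a perfect cube, so E-series; the 4-jet and mu = 7 give E_7.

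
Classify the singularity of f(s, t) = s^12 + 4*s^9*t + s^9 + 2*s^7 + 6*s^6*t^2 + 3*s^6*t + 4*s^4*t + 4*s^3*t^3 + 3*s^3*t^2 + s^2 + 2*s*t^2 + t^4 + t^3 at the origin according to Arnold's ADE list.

A2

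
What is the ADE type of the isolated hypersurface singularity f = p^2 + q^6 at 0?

A_5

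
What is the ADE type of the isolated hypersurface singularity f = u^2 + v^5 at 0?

The Hessian of f at 0 is [[2, 0], [0, 0]] with rank 1, so corank 1. A Groebner basis of the Jacobian ideal J(f) in C{u,v} is {v^4, u}; counting standard monomials gives mu = 4. Corank 1: A-series; mu = 4 gives A_4.

A_4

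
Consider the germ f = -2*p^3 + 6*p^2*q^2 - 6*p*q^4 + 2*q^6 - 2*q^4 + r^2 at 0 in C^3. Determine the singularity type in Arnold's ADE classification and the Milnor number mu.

The Hessian of f at 0 has rank 1. Corank 2; j^3 = -2*p^3 is a perfect cube, so E-series; the 4-jet and mu = 6 give E_6.

Type E_6, Milnor number mu = 6.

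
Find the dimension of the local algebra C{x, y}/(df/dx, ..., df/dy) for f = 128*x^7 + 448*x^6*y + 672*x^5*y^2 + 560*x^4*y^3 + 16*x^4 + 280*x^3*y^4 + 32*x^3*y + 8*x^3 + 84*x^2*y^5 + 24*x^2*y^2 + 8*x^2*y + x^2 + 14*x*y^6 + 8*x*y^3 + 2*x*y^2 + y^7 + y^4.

The Hessian of f at 0 is [[2, 0], [0, 0]] with rank 1, so corank 1. A Groebner basis of the Jacobian ideal J(f) in C{x,y} is {-7*x*y/3 - 5*x/12 + y^4 - 2*y^3/3 - 5*y^2/12, x*y^2 + 2*x*y/3 + x/12 + y^3/3 + y^2/12, x^2 + x*y + x/4 + y^2/4}; counting standard monomials gives mu = 6. Corank 1: A-series; mu = 6 gives A_6.

6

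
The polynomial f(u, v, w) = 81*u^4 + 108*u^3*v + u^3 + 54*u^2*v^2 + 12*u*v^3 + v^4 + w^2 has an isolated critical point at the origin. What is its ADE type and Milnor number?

Type E_6, Milnor number mu = 6.

The Hessian of f at 0 has rank 1. Corank 2; j^3 = u^3 is a perfect cube, so E-series; the 4-jet and mu = 6 give E_6.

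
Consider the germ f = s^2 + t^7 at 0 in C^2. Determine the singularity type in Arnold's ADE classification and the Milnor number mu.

Type A6, Milnor number mu = 6.

The Hessian of f at 0 is [[2, 0], [0, 0]] with rank 1, so corank 1. A Groebner basis of the Jacobian ideal J(f) in C{s,t} is {t^6, s}; counting standard monomials gives mu = 6. Corank 1: A-series; mu = 6 gives A_6.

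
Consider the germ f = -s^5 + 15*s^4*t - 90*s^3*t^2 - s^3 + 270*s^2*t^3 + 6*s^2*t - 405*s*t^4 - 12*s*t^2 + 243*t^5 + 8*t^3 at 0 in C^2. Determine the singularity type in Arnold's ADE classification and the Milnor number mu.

The Hessian of f at 0 has rank 0. Corank 2; j^3 = -(s - 2*t)^3 is a perfect cube, so E-series; the 5-jet and mu = 8 give E_8.

Type E_8, Milnor number mu = 8.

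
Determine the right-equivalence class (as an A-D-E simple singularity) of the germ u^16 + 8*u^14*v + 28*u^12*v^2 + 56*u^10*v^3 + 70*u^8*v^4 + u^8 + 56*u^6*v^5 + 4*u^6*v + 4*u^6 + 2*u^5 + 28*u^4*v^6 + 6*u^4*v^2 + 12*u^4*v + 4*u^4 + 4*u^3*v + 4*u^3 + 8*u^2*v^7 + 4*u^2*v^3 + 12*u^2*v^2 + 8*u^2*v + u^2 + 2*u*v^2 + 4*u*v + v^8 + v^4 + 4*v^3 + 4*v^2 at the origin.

The Hessian of f at 0 has rank 1. Corank 1: A-series; mu = 7 gives A_7.

A_7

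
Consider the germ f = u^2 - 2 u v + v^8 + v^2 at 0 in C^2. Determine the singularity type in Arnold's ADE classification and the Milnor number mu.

Type A7, Milnor number mu = 7.

The Hessian of f at 0 has rank 1. Corank 1: A-series; mu = 7 gives A_7.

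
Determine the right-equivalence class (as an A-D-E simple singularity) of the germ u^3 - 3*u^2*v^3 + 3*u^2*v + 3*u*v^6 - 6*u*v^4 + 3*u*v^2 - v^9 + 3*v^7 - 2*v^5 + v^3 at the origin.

E8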